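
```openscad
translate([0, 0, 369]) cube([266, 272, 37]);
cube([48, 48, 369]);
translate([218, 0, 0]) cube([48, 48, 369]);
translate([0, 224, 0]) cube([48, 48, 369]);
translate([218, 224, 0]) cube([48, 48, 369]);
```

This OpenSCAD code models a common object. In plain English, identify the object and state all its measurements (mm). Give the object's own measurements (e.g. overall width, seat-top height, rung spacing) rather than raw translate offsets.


A simple wooden stool: a rectangular seat 266 mm (x) by 272 mm (y), 37 mm thick, top face at z = 406 mm, on four square legs, each 48×48 mm in cross-section. The legs rest on z = 0, each flush with a corner of the seat.


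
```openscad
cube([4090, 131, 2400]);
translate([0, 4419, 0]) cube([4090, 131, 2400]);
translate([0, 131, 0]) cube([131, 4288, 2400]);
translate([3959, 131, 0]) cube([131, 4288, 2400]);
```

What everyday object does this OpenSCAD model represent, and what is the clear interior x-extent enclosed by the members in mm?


A house (or room) frame. The interior width is 3828 mm.

Four 2400 mm walls enclosing a rectangle with no floor or roof — a room or house frame. Outside width is 4090 mm and wall thickness is 131 mm, so the interior width is 4090 − 2 × 131 = 3828 mm.


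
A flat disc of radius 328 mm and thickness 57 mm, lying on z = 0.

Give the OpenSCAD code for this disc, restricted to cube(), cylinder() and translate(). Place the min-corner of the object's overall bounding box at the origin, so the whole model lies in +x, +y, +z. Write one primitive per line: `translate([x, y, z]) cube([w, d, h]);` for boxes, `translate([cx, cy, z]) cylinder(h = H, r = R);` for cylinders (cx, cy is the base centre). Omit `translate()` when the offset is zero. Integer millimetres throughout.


translate([328, 328, 0]) cylinder(h = 57, r = 328);


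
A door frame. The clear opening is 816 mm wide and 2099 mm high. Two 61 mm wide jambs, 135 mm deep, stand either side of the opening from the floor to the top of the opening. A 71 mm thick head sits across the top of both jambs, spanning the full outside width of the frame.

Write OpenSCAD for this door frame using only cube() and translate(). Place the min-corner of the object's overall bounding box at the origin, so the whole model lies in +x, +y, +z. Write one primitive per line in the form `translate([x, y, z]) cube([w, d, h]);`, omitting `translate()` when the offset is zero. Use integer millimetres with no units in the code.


cube([61, 135, 2099]);
translate([877, 0, 0]) cube([61, 135, 2099]);
translate([0, 0, 2099]) cube([938, 135, 71]);


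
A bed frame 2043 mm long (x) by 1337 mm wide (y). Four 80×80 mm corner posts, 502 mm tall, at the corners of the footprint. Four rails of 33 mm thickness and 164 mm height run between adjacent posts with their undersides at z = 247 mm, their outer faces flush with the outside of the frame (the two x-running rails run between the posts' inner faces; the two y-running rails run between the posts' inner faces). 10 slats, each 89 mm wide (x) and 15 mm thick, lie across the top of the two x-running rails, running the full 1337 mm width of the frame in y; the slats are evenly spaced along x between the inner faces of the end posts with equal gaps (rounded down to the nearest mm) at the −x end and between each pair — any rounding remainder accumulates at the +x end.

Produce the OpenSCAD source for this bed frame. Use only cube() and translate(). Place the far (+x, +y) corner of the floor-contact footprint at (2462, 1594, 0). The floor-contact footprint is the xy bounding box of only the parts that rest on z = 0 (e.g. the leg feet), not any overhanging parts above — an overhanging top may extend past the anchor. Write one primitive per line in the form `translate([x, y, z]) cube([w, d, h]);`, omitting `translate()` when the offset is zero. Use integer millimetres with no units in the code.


translate([419, 257, 0]) cube([80, 80, 502]);
translate([419, 1514, 0]) cube([80, 80, 502]);
translate([2382, 257, 0]) cube([80, 80, 502]);
translate([2382, 1514, 0]) cube([80, 80, 502]);
translate([499, 257, 247]) cube([1883, 33, 164]);
translate([499, 1561, 247]) cube([1883, 33, 164]);
translate([419, 337, 247]) cube([33, 1177, 164]);
translate([2429, 337, 247]) cube([33, 1177, 164]);
translate([589, 257, 411]) cube([89, 1337, 15]);
translate([768, 257, 411]) cube([89, 1337, 15]);
translate([947, 257, 411]) cube([89, 1337, 15]);
translate([1126, 257, 411]) cube([89, 1337, 15]);
translate([1305, 257, 411]) cube([89, 1337, 15]);
translate([1484, 257, 411]) cube([89, 1337, 15]);
translate([1663, 257, 411]) cube([89, 1337, 15]);
translate([1842, 257, 411]) cube([89, 1337, 15]);
translate([2021, 257, 411]) cube([89, 1337, 15]);
translate([2200, 257, 411]) cube([89, 1337, 15]);


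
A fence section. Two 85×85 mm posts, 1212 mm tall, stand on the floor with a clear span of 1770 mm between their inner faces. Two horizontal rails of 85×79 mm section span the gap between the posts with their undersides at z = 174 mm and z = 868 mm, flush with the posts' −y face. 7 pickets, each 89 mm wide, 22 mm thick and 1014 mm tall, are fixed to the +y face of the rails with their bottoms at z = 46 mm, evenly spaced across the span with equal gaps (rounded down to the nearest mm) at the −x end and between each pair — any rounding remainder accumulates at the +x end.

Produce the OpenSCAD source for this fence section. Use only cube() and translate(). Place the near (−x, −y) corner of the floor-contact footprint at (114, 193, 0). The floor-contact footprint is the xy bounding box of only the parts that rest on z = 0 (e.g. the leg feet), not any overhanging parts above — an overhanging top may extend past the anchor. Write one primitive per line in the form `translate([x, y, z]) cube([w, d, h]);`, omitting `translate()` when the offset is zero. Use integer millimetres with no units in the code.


translate([114, 193, 0]) cube([85, 85, 1212]);
translate([1969, 193, 0]) cube([85, 85, 1212]);
translate([199, 193, 174]) cube([1770, 85, 79]);
translate([199, 193, 868]) cube([1770, 85, 79]);
translate([342, 278, 46]) cube([89, 22, 1014]);
translate([574, 278, 46]) cube([89, 22, 1014]);
translate([806, 278, 46]) cube([89, 22, 1014]);
translate([1038, 278, 46]) cube([89, 22, 1014]);
translate([1270, 278, 46]) cube([89, 22, 1014]);
translate([1502, 278, 46]) cube([89, 22, 1014]);
translate([1734, 278, 46]) cube([89, 22, 1014]);


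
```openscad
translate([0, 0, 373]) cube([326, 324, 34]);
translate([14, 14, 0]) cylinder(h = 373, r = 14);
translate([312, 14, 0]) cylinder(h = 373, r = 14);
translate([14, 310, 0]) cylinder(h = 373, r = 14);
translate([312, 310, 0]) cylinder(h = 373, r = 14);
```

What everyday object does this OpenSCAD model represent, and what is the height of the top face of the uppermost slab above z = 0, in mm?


A stool. The seat height is 407 mm.

A 326×324×34 slab at z = 373 on four corner cylinders — a stool. The seat top is 373 + 34 = 407 mm.


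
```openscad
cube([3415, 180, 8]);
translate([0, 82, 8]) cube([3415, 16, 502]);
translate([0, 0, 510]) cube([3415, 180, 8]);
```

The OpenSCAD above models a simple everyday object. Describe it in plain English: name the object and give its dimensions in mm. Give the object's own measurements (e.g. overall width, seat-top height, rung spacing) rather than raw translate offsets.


An I-beam lying along x, 3415 mm long. Overall section height 518 mm. Two flanges 180 mm wide (y) and 8 mm thick, one on the floor and one at the top; a web 16 mm thick runs between them, centred on the flange width.


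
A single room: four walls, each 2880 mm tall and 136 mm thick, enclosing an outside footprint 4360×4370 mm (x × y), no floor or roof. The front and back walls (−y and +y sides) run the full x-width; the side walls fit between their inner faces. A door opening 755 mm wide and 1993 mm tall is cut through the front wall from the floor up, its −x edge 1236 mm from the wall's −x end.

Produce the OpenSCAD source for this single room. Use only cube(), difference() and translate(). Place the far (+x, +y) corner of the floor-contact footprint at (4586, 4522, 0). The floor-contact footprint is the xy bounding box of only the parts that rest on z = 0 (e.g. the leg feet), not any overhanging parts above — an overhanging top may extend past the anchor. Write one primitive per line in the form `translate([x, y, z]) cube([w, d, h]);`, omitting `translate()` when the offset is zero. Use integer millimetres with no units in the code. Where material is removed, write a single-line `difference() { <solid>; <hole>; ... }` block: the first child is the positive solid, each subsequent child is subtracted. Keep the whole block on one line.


difference() { translate([226, 152, 0]) cube([4360, 136, 2880]); translate([1462, 152, 0]) cube([755, 136, 1993]); }
translate([226, 4386, 0]) cube([4360, 136, 2880]);
translate([226, 288, 0]) cube([136, 4098, 2880]);
translate([4450, 288, 0]) cube([136, 4098, 2880]);


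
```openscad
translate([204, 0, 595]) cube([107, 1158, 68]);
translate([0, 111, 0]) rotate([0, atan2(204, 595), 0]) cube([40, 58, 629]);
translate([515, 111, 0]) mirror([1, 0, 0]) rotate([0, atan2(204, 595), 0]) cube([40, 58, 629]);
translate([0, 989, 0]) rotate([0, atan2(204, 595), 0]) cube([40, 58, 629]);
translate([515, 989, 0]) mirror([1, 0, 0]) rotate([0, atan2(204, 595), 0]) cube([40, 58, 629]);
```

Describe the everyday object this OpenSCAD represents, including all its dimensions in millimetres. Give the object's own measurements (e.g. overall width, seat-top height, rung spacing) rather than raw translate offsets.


A sawhorse. A 107×1158×68 mm beam (x, y, z) sits on two A-frame leg pairs. Each pair is two raked legs of 40×58 mm section (58 mm along y) splaying symmetrically in x. Each leg rises 595 mm vertically over 204 mm of horizontal reach and is 629 mm long along its own axis. Every leg's outer bottom edge rests on the floor and its outer top edge meets a bottom edge of the beam — the left legs (tilting toward +x) meet the beam's −x bottom edge, the right legs (their mirror images, tilting toward −x) meet its +x bottom edge — so the leg tops tuck under the beam, the beam's underside is 595 mm above the floor, and the feet are 515 mm apart outside-to-outside with the beam centred between them. The two leg pairs are set in 111 mm from either end of the beam.


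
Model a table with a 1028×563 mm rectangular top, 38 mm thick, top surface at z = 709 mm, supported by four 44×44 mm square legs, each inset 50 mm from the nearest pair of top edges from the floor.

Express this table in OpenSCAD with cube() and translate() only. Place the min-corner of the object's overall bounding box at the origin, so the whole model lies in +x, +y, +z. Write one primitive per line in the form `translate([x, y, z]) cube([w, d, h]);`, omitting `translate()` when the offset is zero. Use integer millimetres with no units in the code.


translate([0, 0, 671]) cube([1028, 563, 38]);
translate([50, 50, 0]) cube([44, 44, 671]);
translate([934, 50, 0]) cube([44, 44, 671]);
translate([50, 469, 0]) cube([44, 44, 671]);
translate([934, 469, 0]) cube([44, 44, 671]);


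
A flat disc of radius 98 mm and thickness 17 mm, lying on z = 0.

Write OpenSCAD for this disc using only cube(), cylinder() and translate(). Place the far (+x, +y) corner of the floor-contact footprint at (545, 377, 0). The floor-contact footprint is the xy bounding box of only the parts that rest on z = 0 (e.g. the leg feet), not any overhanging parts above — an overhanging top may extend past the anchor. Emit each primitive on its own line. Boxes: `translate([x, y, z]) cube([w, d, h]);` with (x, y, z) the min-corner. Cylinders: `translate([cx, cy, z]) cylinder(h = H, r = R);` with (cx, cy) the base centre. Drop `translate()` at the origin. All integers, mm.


translate([447, 279, 0]) cylinder(h = 17, r = 98);


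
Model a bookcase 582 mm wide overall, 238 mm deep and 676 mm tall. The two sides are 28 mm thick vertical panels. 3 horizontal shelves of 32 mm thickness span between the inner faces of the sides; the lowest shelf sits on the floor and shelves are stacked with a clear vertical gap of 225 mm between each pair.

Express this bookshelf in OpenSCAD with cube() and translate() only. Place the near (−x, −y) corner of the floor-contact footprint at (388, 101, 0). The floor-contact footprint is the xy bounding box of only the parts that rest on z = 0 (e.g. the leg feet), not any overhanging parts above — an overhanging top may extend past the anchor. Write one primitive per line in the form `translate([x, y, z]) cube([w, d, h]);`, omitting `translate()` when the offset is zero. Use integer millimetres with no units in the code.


translate([388, 101, 0]) cube([28, 238, 676]);
translate([942, 101, 0]) cube([28, 238, 676]);
translate([416, 101, 0]) cube([526, 238, 32]);
translate([416, 101, 257]) cube([526, 238, 32]);
translate([416, 101, 514]) cube([526, 238, 32]);


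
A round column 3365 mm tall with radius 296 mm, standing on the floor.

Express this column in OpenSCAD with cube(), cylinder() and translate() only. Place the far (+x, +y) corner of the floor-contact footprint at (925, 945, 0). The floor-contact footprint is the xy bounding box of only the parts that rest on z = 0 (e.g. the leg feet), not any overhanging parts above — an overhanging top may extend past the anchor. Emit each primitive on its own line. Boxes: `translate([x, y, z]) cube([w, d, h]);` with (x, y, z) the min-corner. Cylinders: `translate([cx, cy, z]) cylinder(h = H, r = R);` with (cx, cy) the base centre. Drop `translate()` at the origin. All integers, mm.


translate([629, 649, 0]) cylinder(h = 3365, r = 296);


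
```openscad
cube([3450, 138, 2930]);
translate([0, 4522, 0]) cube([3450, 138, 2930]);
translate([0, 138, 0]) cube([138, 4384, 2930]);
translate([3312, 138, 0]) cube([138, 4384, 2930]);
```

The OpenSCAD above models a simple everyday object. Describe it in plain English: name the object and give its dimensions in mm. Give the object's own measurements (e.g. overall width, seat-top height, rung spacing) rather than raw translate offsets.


The wall frame of a small rectangular building: four walls, each 2930 mm tall and 138 mm thick, enclosing a footprint 3450 mm (x) by 4660 mm (y) outside-to-outside, with no floor or roof. The front and back walls (the −y and +y sides) span the full width; the two side walls fit between them.


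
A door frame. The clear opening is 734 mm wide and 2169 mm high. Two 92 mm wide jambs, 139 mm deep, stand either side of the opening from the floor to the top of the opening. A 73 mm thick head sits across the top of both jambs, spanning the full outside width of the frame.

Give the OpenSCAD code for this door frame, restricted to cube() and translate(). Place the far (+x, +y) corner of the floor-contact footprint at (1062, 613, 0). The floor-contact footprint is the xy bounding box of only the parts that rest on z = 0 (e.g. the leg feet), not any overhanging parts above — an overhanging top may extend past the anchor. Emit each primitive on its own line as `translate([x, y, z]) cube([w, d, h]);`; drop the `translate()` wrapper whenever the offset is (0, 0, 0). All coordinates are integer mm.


translate([144, 474, 0]) cube([92, 139, 2169]);
translate([970, 474, 0]) cube([92, 139, 2169]);
translate([144, 474, 2169]) cube([918, 139, 73]);


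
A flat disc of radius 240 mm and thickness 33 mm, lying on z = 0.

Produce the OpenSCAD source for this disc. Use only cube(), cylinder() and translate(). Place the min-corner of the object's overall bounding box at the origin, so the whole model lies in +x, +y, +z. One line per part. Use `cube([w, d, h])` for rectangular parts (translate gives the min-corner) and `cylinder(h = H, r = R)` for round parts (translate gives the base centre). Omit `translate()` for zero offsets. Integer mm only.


translate([240, 240, 0]) cylinder(h = 33, r = 240);


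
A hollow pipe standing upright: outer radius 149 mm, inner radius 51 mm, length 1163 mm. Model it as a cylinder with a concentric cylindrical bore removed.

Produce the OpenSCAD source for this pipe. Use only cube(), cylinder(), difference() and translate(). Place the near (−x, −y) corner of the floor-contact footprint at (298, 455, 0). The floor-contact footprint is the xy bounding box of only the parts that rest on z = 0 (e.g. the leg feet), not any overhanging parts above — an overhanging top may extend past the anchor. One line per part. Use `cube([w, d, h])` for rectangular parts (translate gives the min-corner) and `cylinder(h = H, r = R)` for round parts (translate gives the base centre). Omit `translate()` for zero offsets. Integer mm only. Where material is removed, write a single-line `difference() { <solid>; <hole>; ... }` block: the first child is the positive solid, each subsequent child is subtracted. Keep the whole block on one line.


difference() { translate([447, 604, 0]) cylinder(h = 1163, r = 149); translate([447, 604, 0]) cylinder(h = 1163, r = 51); }


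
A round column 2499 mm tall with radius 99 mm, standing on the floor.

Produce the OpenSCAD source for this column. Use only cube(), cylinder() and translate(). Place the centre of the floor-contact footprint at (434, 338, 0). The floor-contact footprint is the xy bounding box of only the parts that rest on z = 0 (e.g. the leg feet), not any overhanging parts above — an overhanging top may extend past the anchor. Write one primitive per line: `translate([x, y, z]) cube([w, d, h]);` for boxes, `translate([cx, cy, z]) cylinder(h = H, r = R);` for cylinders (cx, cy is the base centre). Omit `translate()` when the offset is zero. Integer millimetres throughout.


translate([434, 338, 0]) cylinder(h = 2499, r = 99);


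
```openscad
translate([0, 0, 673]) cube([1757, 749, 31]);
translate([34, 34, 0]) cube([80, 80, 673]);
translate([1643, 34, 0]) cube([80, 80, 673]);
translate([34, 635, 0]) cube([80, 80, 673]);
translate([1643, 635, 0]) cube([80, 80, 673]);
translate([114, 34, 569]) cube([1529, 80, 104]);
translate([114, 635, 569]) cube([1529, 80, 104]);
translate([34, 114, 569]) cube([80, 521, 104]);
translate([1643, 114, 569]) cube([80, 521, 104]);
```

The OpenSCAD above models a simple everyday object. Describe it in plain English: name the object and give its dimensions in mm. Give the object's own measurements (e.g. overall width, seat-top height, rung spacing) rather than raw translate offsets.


A rectangular dining table. The top is 1757×749×31 mm with its upper surface at z = 704 mm. It stands on four 80×80 mm square legs, each inset 34 mm from the nearest pair of top edges, running from the floor to the underside of the top. Four apron rails, 80 mm thick and 104 mm tall, run between adjacent legs with their top edges flush with the underside of the top and their outer faces flush with the legs' outer faces.


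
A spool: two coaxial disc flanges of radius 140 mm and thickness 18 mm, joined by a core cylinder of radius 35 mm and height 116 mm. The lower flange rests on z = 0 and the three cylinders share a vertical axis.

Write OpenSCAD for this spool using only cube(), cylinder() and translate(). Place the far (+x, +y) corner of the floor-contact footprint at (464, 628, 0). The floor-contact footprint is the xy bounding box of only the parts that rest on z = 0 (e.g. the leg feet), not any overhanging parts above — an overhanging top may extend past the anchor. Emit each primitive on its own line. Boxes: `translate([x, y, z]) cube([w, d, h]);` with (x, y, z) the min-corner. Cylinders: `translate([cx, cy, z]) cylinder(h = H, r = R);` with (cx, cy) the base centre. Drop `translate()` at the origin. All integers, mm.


translate([324, 488, 0]) cylinder(h = 18, r = 140);
translate([324, 488, 18]) cylinder(h = 116, r = 35);
translate([324, 488, 134]) cylinder(h = 18, r = 140);


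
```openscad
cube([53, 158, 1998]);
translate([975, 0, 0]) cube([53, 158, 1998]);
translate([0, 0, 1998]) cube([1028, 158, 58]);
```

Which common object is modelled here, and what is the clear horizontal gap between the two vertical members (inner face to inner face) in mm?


A door frame. The clear opening width is 922 mm.

Two 1998 mm tall posts with a header on top — a door frame. The left jamb is 53 mm wide at x = 0; the right jamb starts at x = 975. The clear opening is 975 − 53 = 922 mm.


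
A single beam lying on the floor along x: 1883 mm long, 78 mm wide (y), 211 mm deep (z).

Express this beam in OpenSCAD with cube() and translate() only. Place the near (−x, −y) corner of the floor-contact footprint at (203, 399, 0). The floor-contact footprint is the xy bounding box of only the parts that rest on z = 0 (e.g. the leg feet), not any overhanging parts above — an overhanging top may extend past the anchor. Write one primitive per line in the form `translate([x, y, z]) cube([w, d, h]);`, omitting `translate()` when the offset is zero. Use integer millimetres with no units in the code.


translate([203, 399, 0]) cube([1883, 78, 211]);


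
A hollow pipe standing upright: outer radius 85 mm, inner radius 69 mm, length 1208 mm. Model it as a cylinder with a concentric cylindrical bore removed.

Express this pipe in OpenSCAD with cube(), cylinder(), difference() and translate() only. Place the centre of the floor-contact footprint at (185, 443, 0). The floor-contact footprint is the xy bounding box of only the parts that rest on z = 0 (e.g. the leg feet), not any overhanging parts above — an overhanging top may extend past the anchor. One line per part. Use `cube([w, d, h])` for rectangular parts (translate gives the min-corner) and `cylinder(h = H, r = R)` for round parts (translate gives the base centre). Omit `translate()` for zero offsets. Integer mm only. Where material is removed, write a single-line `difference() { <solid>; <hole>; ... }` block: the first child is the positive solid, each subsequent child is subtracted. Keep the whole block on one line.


difference() { translate([185, 443, 0]) cylinder(h = 1208, r = 85); translate([185, 443, 0]) cylinder(h = 1208, r = 69); }


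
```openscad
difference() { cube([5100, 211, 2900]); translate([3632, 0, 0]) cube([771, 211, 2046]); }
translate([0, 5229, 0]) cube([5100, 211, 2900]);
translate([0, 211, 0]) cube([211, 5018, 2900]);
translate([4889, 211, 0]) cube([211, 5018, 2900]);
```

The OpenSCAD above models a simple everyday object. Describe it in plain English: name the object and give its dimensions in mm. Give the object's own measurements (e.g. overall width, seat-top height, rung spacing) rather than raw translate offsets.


A single room: four walls, each 2900 mm tall and 211 mm thick, enclosing an outside footprint 5100×5440 mm (x × y), no floor or roof. The front and back walls (−y and +y sides) run the full x-width; the side walls fit between their inner faces. A door opening 771 mm wide and 2046 mm tall is cut through the front wall from the floor up, its −x edge 3632 mm from the wall's −x end.


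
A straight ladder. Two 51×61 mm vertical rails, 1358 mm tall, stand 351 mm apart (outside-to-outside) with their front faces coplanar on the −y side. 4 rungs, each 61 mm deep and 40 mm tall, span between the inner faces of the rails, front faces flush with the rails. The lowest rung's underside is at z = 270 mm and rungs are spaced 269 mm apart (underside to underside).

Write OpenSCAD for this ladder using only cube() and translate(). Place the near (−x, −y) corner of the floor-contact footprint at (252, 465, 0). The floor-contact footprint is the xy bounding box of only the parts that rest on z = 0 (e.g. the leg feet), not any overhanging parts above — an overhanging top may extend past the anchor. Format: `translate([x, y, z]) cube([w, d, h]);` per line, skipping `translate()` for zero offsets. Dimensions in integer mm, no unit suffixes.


// rung span = 351 - 2*51 = 249
// rung[k] z = 270 + k*269
translate([252, 465, 0]) cube([51, 61, 1358]);
translate([552, 465, 0]) cube([51, 61, 1358]);
translate([303, 465, 270]) cube([249, 61, 40]);
translate([303, 465, 539]) cube([249, 61, 40]);
translate([303, 465, 808]) cube([249, 61, 40]);
translate([303, 465, 1077]) cube([249, 61, 40]);


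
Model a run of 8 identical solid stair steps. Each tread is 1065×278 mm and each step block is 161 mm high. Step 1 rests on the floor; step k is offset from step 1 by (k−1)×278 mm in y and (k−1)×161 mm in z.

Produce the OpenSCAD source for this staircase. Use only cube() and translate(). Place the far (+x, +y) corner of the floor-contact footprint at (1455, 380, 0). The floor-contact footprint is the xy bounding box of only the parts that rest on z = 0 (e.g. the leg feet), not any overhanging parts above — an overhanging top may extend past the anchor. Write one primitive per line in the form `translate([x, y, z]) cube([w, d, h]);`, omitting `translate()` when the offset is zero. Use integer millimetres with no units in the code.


translate([390, 102, 0]) cube([1065, 278, 161]);
translate([390, 380, 161]) cube([1065, 278, 161]);
translate([390, 658, 322]) cube([1065, 278, 161]);
translate([390, 936, 483]) cube([1065, 278, 161]);
translate([390, 1214, 644]) cube([1065, 278, 161]);
translate([390, 1492, 805]) cube([1065, 278, 161]);
translate([390, 1770, 966]) cube([1065, 278, 161]);
translate([390, 2048, 1127]) cube([1065, 278, 161]);


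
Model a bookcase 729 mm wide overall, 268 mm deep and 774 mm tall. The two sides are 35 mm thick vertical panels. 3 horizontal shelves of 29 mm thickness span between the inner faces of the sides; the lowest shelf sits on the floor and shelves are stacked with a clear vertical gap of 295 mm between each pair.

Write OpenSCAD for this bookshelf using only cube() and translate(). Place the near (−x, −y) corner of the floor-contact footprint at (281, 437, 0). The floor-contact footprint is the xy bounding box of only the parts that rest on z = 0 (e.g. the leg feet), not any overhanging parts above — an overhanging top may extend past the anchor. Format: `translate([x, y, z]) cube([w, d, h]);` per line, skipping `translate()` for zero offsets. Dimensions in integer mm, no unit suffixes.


translate([281, 437, 0]) cube([35, 268, 774]);
translate([975, 437, 0]) cube([35, 268, 774]);
translate([316, 437, 0]) cube([659, 268, 29]);
translate([316, 437, 324]) cube([659, 268, 29]);
translate([316, 437, 648]) cube([659, 268, 29]);


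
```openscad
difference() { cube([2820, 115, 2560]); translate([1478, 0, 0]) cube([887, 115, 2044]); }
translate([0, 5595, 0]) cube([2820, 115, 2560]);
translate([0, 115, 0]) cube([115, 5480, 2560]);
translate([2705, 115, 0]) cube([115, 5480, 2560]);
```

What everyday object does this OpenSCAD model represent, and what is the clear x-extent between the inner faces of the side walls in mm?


A single room. The interior width is 2590 mm.

Four walls enclosing a rectangle with a door in the front wall — a room. Outside width 2820 minus two 115 mm walls gives 2590 mm.


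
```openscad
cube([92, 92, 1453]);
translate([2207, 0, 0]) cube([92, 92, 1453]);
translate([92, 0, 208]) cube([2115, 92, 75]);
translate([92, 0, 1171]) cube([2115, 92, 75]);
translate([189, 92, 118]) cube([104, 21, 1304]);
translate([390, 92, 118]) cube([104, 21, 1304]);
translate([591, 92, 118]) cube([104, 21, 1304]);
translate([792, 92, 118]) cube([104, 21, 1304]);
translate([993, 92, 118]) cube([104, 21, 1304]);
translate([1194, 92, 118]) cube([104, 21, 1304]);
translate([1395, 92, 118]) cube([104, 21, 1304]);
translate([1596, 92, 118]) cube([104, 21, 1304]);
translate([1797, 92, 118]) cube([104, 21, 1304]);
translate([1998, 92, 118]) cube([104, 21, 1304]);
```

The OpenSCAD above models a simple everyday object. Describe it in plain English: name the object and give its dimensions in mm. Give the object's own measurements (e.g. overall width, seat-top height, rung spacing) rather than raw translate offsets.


A fence section. Two 92×92 mm posts, 1453 mm tall, stand on the floor with a clear span of 2115 mm between their inner faces. Two horizontal rails of 92×75 mm section span the gap between the posts with their undersides at z = 208 mm and z = 1171 mm, flush with the posts' −y face. 10 pickets, each 104 mm wide, 21 mm thick and 1304 mm tall, are fixed to the +y face of the rails with their bottoms at z = 118 mm, spaced across the span with a 97 mm gap after the −x post and between neighbouring pickets, with 105 mm left before the +x post.


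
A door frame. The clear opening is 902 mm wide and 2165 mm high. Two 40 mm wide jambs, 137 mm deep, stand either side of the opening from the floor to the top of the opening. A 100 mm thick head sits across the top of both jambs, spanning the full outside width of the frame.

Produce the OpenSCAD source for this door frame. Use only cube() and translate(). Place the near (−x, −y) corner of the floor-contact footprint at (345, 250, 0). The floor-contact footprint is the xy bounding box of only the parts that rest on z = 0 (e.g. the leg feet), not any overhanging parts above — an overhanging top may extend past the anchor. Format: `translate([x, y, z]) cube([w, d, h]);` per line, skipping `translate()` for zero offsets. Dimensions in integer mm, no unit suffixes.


translate([345, 250, 0]) cube([40, 137, 2165]);
translate([1287, 250, 0]) cube([40, 137, 2165]);
translate([345, 250, 2165]) cube([982, 137, 100]);


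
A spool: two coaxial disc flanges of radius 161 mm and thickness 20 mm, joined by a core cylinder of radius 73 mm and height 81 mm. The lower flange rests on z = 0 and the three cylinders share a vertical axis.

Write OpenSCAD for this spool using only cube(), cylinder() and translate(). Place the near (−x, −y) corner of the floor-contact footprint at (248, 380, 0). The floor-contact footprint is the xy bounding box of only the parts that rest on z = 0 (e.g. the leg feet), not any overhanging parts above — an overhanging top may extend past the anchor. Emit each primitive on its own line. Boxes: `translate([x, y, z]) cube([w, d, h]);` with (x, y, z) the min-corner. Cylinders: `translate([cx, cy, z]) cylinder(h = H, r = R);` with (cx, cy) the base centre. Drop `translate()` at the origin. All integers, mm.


translate([409, 541, 0]) cylinder(h = 20, r = 161);
translate([409, 541, 20]) cylinder(h = 81, r = 73);
translate([409, 541, 101]) cylinder(h = 20, r = 161);


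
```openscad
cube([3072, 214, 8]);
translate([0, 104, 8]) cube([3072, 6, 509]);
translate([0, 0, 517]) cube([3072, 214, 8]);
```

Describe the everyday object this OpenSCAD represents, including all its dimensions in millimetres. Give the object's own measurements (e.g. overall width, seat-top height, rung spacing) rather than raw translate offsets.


An I-beam lying along x, 3072 mm long. Overall section height 525 mm. Two flanges 214 mm wide (y) and 8 mm thick, one on the floor and one at the top; a web 6 mm thick runs between them, centred on the flange width.


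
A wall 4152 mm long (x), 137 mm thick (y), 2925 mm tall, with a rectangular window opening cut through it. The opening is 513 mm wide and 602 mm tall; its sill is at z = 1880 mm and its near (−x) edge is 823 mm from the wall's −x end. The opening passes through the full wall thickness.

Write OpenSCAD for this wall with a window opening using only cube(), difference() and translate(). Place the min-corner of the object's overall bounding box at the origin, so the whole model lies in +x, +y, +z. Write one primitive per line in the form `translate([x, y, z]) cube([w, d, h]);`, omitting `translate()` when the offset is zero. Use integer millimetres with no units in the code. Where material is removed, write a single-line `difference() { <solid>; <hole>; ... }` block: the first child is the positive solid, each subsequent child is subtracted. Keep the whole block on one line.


difference() { cube([4152, 137, 2925]); translate([823, 0, 1880]) cube([513, 137, 602]); }


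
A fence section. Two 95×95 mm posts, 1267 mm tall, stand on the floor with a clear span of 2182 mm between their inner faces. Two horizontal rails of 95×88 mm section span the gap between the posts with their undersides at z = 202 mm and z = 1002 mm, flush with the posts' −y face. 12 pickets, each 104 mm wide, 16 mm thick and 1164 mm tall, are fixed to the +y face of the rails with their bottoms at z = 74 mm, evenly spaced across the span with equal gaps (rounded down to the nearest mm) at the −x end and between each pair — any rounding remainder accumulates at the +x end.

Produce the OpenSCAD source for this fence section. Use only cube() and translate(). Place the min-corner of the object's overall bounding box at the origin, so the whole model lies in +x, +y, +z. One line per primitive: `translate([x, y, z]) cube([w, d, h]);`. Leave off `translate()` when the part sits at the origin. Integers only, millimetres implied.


cube([95, 95, 1267]);
translate([2277, 0, 0]) cube([95, 95, 1267]);
translate([95, 0, 202]) cube([2182, 95, 88]);
translate([95, 0, 1002]) cube([2182, 95, 88]);
translate([166, 95, 74]) cube([104, 16, 1164]);
translate([341, 95, 74]) cube([104, 16, 1164]);
translate([516, 95, 74]) cube([104, 16, 1164]);
translate([691, 95, 74]) cube([104, 16, 1164]);
translate([866, 95, 74]) cube([104, 16, 1164]);
translate([1041, 95, 74]) cube([104, 16, 1164]);
translate([1216, 95, 74]) cube([104, 16, 1164]);
translate([1391, 95, 74]) cube([104, 16, 1164]);
translate([1566, 95, 74]) cube([104, 16, 1164]);
translate([1741, 95, 74]) cube([104, 16, 1164]);
translate([1916, 95, 74]) cube([104, 16, 1164]);
translate([2091, 95, 74]) cube([104, 16, 1164]);


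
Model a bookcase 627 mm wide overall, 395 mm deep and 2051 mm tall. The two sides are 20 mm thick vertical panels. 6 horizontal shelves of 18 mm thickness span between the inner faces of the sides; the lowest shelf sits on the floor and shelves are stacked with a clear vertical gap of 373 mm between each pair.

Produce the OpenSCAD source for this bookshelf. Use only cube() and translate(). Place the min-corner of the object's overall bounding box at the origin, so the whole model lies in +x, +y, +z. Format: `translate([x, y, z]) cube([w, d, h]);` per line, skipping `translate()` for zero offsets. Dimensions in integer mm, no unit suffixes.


cube([20, 395, 2051]);
translate([607, 0, 0]) cube([20, 395, 2051]);
translate([20, 0, 0]) cube([587, 395, 18]);
translate([20, 0, 391]) cube([587, 395, 18]);
translate([20, 0, 782]) cube([587, 395, 18]);
translate([20, 0, 1173]) cube([587, 395, 18]);
translate([20, 0, 1564]) cube([587, 395, 18]);
translate([20, 0, 1955]) cube([587, 395, 18]);


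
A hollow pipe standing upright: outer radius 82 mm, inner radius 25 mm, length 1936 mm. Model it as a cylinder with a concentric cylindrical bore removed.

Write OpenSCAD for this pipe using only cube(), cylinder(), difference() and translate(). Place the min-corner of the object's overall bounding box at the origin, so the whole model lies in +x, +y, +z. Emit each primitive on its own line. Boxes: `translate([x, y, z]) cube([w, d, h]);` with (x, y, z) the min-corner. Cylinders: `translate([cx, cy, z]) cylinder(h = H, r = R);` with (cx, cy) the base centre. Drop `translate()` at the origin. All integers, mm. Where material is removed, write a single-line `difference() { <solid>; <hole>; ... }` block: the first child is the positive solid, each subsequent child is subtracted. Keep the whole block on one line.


difference() { translate([82, 82, 0]) cylinder(h = 1936, r = 82); translate([82, 82, 0]) cylinder(h = 1936, r = 25); }


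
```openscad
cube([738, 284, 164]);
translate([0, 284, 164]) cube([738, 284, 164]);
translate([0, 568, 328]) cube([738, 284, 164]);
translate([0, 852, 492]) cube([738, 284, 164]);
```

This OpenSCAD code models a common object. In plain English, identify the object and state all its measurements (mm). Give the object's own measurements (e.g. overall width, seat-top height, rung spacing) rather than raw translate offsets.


A straight staircase of 4 solid steps. Each step is 738 mm wide (x), 284 mm deep (y, the going) and 164 mm tall (the rise). The first step rests on the floor; each subsequent step sits one going further in +y and one rise higher in +z, directly behind and above the previous step with no overlap.


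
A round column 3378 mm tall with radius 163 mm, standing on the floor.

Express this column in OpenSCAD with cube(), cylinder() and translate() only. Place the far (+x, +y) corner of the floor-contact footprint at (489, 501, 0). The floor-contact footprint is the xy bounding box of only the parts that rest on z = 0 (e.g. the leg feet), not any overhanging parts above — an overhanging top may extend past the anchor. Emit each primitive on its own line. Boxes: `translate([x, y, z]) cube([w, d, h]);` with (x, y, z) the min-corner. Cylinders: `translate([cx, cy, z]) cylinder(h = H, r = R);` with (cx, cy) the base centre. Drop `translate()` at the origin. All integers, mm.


translate([326, 338, 0]) cylinder(h = 3378, r = 163);


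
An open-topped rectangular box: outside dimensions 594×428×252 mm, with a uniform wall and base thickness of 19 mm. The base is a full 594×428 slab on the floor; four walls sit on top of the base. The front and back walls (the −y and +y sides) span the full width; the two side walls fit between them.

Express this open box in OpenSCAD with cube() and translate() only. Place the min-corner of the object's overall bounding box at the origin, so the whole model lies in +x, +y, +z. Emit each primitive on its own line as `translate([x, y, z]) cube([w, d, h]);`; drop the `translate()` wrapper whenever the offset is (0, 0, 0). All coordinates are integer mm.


cube([594, 428, 19]);
translate([0, 0, 19]) cube([594, 19, 233]);
translate([0, 409, 19]) cube([594, 19, 233]);
translate([0, 19, 19]) cube([19, 390, 233]);
translate([575, 19, 19]) cube([19, 390, 233]);


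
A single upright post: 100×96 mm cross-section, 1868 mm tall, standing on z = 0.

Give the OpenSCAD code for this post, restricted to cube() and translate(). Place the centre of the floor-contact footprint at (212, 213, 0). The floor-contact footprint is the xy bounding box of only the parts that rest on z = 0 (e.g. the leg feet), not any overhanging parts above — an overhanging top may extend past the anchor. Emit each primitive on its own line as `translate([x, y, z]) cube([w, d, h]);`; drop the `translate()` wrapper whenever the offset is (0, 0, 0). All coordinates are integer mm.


translate([162, 165, 0]) cube([100, 96, 1868]);


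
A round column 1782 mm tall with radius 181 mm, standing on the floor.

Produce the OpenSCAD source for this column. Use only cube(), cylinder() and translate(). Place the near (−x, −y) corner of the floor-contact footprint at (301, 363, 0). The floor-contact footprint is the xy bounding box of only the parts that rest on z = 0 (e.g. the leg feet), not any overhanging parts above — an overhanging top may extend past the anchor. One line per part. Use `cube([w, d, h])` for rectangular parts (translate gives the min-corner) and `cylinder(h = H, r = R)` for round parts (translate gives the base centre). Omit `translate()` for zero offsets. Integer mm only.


translate([482, 544, 0]) cylinder(h = 1782, r = 181);


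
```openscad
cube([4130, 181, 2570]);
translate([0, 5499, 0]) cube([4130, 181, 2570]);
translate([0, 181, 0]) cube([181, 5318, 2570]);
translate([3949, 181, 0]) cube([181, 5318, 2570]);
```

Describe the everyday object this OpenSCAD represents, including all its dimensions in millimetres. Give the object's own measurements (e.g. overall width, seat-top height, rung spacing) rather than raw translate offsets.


The wall frame of a small rectangular building: four walls, each 2570 mm tall and 181 mm thick, enclosing a footprint 4130 mm (x) by 5680 mm (y) outside-to-outside, with no floor or roof. The front and back walls (the −y and +y sides) span the full width; the two side walls fit between them.


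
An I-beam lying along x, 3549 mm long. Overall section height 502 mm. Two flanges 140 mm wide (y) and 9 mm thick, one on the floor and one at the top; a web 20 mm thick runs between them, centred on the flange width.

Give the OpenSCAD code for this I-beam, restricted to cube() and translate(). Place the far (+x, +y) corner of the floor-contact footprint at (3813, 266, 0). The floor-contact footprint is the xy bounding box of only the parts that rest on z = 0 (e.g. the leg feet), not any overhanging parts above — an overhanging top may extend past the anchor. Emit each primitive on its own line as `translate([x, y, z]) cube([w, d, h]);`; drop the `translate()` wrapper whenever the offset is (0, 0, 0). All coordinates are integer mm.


translate([264, 126, 0]) cube([3549, 140, 9]);
translate([264, 186, 9]) cube([3549, 20, 484]);
translate([264, 126, 493]) cube([3549, 140, 9]);
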